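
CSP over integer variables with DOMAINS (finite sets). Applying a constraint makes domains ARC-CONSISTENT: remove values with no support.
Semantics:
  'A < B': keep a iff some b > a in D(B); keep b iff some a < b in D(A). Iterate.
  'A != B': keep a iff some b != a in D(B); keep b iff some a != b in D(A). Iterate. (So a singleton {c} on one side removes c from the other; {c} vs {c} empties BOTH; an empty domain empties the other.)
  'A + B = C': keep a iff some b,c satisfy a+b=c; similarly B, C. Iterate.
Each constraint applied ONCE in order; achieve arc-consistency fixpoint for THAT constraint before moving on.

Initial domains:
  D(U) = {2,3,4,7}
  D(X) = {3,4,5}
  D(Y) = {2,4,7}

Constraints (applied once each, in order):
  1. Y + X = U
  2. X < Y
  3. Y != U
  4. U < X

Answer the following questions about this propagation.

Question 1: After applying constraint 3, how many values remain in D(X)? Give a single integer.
Answer: 1

Derivation:
Constraint 1 (Y + X = U) on D(Y)={2,4,7} D(X)={3,4,5} D(U)={2,3,4,7}: Y {2,4,7}->{2,4}; X {3,4,5}->{3,5}; U {2,3,4,7}->{7}
Constraint 2 (X < Y) on D(X)={3,5} D(Y)={2,4}: X {3,5}->{3}; Y {2,4}->{4}
Constraint 3 (Y != U) on D(Y)={4} D(U)={7}: no change
So after constraint 3: D(X)={3}, size = 1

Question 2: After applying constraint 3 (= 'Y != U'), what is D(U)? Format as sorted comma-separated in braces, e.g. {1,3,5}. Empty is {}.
Constraint 1 (Y + X = U) on D(Y)={2,4,7} D(X)={3,4,5} D(U)={2,3,4,7}: Y {2,4,7}->{2,4}; X {3,4,5}->{3,5}; U {2,3,4,7}->{7}
Constraint 2 (X < Y) on D(X)={3,5} D(Y)={2,4}: X {3,5}->{3}; Y {2,4}->{4}
Constraint 3 (Y != U) on D(Y)={4} D(U)={7}: no change
So after constraint 3: D(U) = {7}

Answer: {7}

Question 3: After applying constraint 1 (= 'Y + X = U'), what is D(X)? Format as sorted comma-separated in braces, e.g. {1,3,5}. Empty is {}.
Answer: {3,5}

Derivation:
Constraint 1 (Y + X = U) on D(Y)={2,4,7} D(X)={3,4,5} D(U)={2,3,4,7}: Y {2,4,7}->{2,4}; X {3,4,5}->{3,5}; U {2,3,4,7}->{7}
So after constraint 1: D(X) = {3,5}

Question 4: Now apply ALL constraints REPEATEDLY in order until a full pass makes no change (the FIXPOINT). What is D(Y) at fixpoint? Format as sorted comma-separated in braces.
Answer: {}

Derivation:
pass 0 (initial): D(Y)={2,4,7}
pass 1: U {2,3,4,7}->{}; X {3,4,5}->{}; Y {2,4,7}->{4}
pass 2: Y {4}->{}
pass 3: no change
Fixpoint after 3 passes: D(Y) = {}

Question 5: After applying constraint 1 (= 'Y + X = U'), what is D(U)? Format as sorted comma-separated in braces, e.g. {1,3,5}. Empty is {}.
Answer: {7}

Derivation:
Constraint 1 (Y + X = U) on D(Y)={2,4,7} D(X)={3,4,5} D(U)={2,3,4,7}: Y {2,4,7}->{2,4}; X {3,4,5}->{3,5}; U {2,3,4,7}->{7}
So after constraint 1: D(U) = {7}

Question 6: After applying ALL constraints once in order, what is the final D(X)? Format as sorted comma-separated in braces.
Answer: {}

Derivation:
Constraint 1 (Y + X = U) on D(Y)={2,4,7} D(X)={3,4,5} D(U)={2,3,4,7}: Y {2,4,7}->{2,4}; X {3,4,5}->{3,5}; U {2,3,4,7}->{7}
Constraint 2 (X < Y) on D(X)={3,5} D(Y)={2,4}: X {3,5}->{3}; Y {2,4}->{4}
Constraint 3 (Y != U) on D(Y)={4} D(U)={7}: no change
Constraint 4 (U < X) on D(U)={7} D(X)={3}: U {7}->{}; X {3}->{}
So after all 4 constraints: D(X) = {}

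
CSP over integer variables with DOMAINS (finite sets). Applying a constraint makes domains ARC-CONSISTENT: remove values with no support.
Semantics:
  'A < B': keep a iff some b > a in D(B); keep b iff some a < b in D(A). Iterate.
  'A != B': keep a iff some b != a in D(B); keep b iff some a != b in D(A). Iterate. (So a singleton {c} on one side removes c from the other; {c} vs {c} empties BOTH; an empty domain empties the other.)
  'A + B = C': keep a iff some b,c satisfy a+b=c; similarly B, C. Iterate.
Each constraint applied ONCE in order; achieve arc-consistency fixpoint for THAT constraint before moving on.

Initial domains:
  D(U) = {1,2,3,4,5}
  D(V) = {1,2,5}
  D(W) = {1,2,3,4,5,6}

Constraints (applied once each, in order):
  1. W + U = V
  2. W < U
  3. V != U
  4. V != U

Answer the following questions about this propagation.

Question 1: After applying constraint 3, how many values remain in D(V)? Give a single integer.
Constraint 1 (W + U = V) on D(W)={1,2,3,4,5,6} D(U)={1,2,3,4,5} D(V)={1,2,5}: W {1,2,3,4,5,6}->{1,2,3,4}; U {1,2,3,4,5}->{1,2,3,4}; V {1,2,5}->{2,5}
Constraint 2 (W < U) on D(W)={1,2,3,4} D(U)={1,2,3,4}: W {1,2,3,4}->{1,2,3}; U {1,2,3,4}->{2,3,4}
Constraint 3 (V != U) on D(V)={2,5} D(U)={2,3,4}: no change
So after constraint 3: D(V)={2,5}, size = 2

Answer: 2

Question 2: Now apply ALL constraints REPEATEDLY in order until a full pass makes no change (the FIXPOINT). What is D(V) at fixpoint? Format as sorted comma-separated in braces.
pass 0 (initial): D(V)={1,2,5}
pass 1: U {1,2,3,4,5}->{2,3,4}; V {1,2,5}->{2,5}; W {1,2,3,4,5,6}->{1,2,3}
pass 2: V {2,5}->{5}
pass 3: no change
Fixpoint after 3 passes: D(V) = {5}

Answer: {5}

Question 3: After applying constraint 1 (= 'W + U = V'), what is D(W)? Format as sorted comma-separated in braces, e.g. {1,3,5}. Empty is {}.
Constraint 1 (W + U = V) on D(W)={1,2,3,4,5,6} D(U)={1,2,3,4,5} D(V)={1,2,5}: W {1,2,3,4,5,6}->{1,2,3,4}; U {1,2,3,4,5}->{1,2,3,4}; V {1,2,5}->{2,5}
So after constraint 1: D(W) = {1,2,3,4}

Answer: {1,2,3,4}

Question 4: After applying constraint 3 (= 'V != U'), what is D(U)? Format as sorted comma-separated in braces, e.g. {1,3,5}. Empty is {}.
Constraint 1 (W + U = V) on D(W)={1,2,3,4,5,6} D(U)={1,2,3,4,5} D(V)={1,2,5}: W {1,2,3,4,5,6}->{1,2,3,4}; U {1,2,3,4,5}->{1,2,3,4}; V {1,2,5}->{2,5}
Constraint 2 (W < U) on D(W)={1,2,3,4} D(U)={1,2,3,4}: W {1,2,3,4}->{1,2,3}; U {1,2,3,4}->{2,3,4}
Constraint 3 (V != U) on D(V)={2,5} D(U)={2,3,4}: no change
So after constraint 3: D(U) = {2,3,4}

Answer: {2,3,4}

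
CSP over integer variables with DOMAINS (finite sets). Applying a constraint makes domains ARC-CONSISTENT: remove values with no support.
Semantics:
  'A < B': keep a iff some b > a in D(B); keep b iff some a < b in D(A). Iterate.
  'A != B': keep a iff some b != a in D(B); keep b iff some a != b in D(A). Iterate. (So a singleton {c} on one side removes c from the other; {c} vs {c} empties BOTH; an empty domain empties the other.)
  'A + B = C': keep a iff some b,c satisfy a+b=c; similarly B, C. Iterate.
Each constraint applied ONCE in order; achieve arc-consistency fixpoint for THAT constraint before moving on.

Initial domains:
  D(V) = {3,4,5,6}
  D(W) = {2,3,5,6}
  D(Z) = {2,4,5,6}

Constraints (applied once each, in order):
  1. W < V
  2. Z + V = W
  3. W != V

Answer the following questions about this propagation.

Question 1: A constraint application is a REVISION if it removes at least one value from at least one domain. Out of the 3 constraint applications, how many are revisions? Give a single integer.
Constraint 1 (W < V) on D(W)={2,3,5,6} D(V)={3,4,5,6}: W {2,3,5,6}->{2,3,5} => REVISION
Constraint 2 (Z + V = W) on D(Z)={2,4,5,6} D(V)={3,4,5,6} D(W)={2,3,5}: Z {2,4,5,6}->{2}; V {3,4,5,6}->{3}; W {2,3,5}->{5} => REVISION
Constraint 3 (W != V) on D(W)={5} D(V)={3}: no change => not a revision
Total revisions = 2

Answer: 2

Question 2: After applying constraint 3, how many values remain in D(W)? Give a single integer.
Constraint 1 (W < V) on D(W)={2,3,5,6} D(V)={3,4,5,6}: W {2,3,5,6}->{2,3,5}
Constraint 2 (Z + V = W) on D(Z)={2,4,5,6} D(V)={3,4,5,6} D(W)={2,3,5}: Z {2,4,5,6}->{2}; V {3,4,5,6}->{3}; W {2,3,5}->{5}
Constraint 3 (W != V) on D(W)={5} D(V)={3}: no change
So after constraint 3: D(W)={5}, size = 1

Answer: 1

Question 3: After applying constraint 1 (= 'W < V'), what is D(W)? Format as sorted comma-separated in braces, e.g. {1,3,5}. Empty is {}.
Constraint 1 (W < V) on D(W)={2,3,5,6} D(V)={3,4,5,6}: W {2,3,5,6}->{2,3,5}
So after constraint 1: D(W) = {2,3,5}

Answer: {2,3,5}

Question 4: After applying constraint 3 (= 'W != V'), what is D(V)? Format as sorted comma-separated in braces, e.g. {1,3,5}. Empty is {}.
Answer: {3}

Derivation:
Constraint 1 (W < V) on D(W)={2,3,5,6} D(V)={3,4,5,6}: W {2,3,5,6}->{2,3,5}
Constraint 2 (Z + V = W) on D(Z)={2,4,5,6} D(V)={3,4,5,6} D(W)={2,3,5}: Z {2,4,5,6}->{2}; V {3,4,5,6}->{3}; W {2,3,5}->{5}
Constraint 3 (W != V) on D(W)={5} D(V)={3}: no change
So after constraint 3: D(V) = {3}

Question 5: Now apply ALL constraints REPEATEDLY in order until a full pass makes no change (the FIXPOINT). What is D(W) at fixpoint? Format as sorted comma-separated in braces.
Answer: {}

Derivation:
pass 0 (initial): D(W)={2,3,5,6}
pass 1: V {3,4,5,6}->{3}; W {2,3,5,6}->{5}; Z {2,4,5,6}->{2}
pass 2: V {3}->{}; W {5}->{}; Z {2}->{}
pass 3: no change
Fixpoint after 3 passes: D(W) = {}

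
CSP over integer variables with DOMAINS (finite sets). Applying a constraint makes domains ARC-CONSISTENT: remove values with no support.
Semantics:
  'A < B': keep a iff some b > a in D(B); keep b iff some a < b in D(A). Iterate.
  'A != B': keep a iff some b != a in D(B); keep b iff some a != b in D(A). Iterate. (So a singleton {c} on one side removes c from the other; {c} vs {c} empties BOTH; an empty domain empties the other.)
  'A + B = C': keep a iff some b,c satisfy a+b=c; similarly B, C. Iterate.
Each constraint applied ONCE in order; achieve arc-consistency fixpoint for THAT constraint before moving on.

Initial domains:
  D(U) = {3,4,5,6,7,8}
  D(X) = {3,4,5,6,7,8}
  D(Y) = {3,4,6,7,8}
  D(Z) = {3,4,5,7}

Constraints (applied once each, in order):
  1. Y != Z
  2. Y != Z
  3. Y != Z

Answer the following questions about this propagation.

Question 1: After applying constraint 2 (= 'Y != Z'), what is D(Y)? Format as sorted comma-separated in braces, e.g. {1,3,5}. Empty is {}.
Answer: {3,4,6,7,8}

Derivation:
Constraint 1 (Y != Z) on D(Y)={3,4,6,7,8} D(Z)={3,4,5,7}: no change
Constraint 2 (Y != Z) on D(Y)={3,4,6,7,8} D(Z)={3,4,5,7}: no change
So after constraint 2: D(Y) = {3,4,6,7,8}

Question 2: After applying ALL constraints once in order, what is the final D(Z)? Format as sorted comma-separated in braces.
Constraint 1 (Y != Z) on D(Y)={3,4,6,7,8} D(Z)={3,4,5,7}: no change
Constraint 2 (Y != Z) on D(Y)={3,4,6,7,8} D(Z)={3,4,5,7}: no change
Constraint 3 (Y != Z) on D(Y)={3,4,6,7,8} D(Z)={3,4,5,7}: no change
So after all 3 constraints: D(Z) = {3,4,5,7}

Answer: {3,4,5,7}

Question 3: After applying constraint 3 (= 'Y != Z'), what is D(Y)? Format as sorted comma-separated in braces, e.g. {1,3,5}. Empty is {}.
Constraint 1 (Y != Z) on D(Y)={3,4,6,7,8} D(Z)={3,4,5,7}: no change
Constraint 2 (Y != Z) on D(Y)={3,4,6,7,8} D(Z)={3,4,5,7}: no change
Constraint 3 (Y != Z) on D(Y)={3,4,6,7,8} D(Z)={3,4,5,7}: no change
So after constraint 3: D(Y) = {3,4,6,7,8}

Answer: {3,4,6,7,8}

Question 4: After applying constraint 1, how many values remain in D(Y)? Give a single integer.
Constraint 1 (Y != Z) on D(Y)={3,4,6,7,8} D(Z)={3,4,5,7}: no change
So after constraint 1: D(Y)={3,4,6,7,8}, size = 5

Answer: 5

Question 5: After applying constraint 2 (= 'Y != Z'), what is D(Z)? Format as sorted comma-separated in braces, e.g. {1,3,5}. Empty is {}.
Constraint 1 (Y != Z) on D(Y)={3,4,6,7,8} D(Z)={3,4,5,7}: no change
Constraint 2 (Y != Z) on D(Y)={3,4,6,7,8} D(Z)={3,4,5,7}: no change
So after constraint 2: D(Z) = {3,4,5,7}

Answer: {3,4,5,7}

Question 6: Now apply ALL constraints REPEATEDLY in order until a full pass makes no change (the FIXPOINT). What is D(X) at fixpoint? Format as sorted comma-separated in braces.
pass 0 (initial): D(X)={3,4,5,6,7,8}
pass 1: no change
Fixpoint after 1 passes: D(X) = {3,4,5,6,7,8}

Answer: {3,4,5,6,7,8}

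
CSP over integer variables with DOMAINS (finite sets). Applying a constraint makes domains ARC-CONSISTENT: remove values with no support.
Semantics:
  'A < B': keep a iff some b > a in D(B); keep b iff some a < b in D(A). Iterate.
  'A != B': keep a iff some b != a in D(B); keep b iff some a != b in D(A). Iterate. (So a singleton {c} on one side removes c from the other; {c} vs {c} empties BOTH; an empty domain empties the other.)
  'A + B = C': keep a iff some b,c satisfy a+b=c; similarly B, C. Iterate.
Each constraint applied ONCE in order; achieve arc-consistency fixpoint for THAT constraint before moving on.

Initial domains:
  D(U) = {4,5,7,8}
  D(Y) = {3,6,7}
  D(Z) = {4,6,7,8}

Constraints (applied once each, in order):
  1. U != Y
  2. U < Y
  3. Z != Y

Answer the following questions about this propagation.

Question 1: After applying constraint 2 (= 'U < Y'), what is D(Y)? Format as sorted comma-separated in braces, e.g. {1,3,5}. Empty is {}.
Constraint 1 (U != Y) on D(U)={4,5,7,8} D(Y)={3,6,7}: no change
Constraint 2 (U < Y) on D(U)={4,5,7,8} D(Y)={3,6,7}: U {4,5,7,8}->{4,5}; Y {3,6,7}->{6,7}
So after constraint 2: D(Y) = {6,7}

Answer: {6,7}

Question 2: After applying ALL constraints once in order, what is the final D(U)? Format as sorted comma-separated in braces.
Answer: {4,5}

Derivation:
Constraint 1 (U != Y) on D(U)={4,5,7,8} D(Y)={3,6,7}: no change
Constraint 2 (U < Y) on D(U)={4,5,7,8} D(Y)={3,6,7}: U {4,5,7,8}->{4,5}; Y {3,6,7}->{6,7}
Constraint 3 (Z != Y) on D(Z)={4,6,7,8} D(Y)={6,7}: no change
So after all 3 constraints: D(U) = {4,5}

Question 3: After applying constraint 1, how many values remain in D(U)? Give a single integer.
Answer: 4

Derivation:
Constraint 1 (U != Y) on D(U)={4,5,7,8} D(Y)={3,6,7}: no change
So after constraint 1: D(U)={4,5,7,8}, size = 4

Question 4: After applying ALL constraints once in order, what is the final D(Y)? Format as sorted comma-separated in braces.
Constraint 1 (U != Y) on D(U)={4,5,7,8} D(Y)={3,6,7}: no change
Constraint 2 (U < Y) on D(U)={4,5,7,8} D(Y)={3,6,7}: U {4,5,7,8}->{4,5}; Y {3,6,7}->{6,7}
Constraint 3 (Z != Y) on D(Z)={4,6,7,8} D(Y)={6,7}: no change
So after all 3 constraints: D(Y) = {6,7}

Answer: {6,7}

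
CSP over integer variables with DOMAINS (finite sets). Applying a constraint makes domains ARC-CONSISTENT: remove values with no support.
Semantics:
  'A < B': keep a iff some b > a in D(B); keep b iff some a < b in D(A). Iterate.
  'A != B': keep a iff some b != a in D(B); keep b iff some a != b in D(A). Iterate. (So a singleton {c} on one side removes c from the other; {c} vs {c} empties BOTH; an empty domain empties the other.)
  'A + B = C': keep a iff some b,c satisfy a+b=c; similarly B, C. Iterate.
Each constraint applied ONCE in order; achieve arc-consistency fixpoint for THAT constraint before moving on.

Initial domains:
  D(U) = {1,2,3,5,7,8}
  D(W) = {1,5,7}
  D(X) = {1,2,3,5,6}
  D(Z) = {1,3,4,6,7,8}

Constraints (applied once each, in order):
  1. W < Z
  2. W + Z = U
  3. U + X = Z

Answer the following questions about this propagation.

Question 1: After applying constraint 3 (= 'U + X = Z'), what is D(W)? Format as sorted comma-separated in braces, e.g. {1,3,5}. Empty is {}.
Answer: {1,5}

Derivation:
Constraint 1 (W < Z) on D(W)={1,5,7} D(Z)={1,3,4,6,7,8}: Z {1,3,4,6,7,8}->{3,4,6,7,8}
Constraint 2 (W + Z = U) on D(W)={1,5,7} D(Z)={3,4,6,7,8} D(U)={1,2,3,5,7,8}: W {1,5,7}->{1,5}; Z {3,4,6,7,8}->{3,4,6,7}; U {1,2,3,5,7,8}->{5,7,8}
Constraint 3 (U + X = Z) on D(U)={5,7,8} D(X)={1,2,3,5,6} D(Z)={3,4,6,7}: U {5,7,8}->{5}; X {1,2,3,5,6}->{1,2}; Z {3,4,6,7}->{6,7}
So after constraint 3: D(W) = {1,5}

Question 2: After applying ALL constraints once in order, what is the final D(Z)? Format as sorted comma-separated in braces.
Answer: {6,7}

Derivation:
Constraint 1 (W < Z) on D(W)={1,5,7} D(Z)={1,3,4,6,7,8}: Z {1,3,4,6,7,8}->{3,4,6,7,8}
Constraint 2 (W + Z = U) on D(W)={1,5,7} D(Z)={3,4,6,7,8} D(U)={1,2,3,5,7,8}: W {1,5,7}->{1,5}; Z {3,4,6,7,8}->{3,4,6,7}; U {1,2,3,5,7,8}->{5,7,8}
Constraint 3 (U + X = Z) on D(U)={5,7,8} D(X)={1,2,3,5,6} D(Z)={3,4,6,7}: U {5,7,8}->{5}; X {1,2,3,5,6}->{1,2}; Z {3,4,6,7}->{6,7}
So after all 3 constraints: D(Z) = {6,7}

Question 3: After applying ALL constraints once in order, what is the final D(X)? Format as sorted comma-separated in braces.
Constraint 1 (W < Z) on D(W)={1,5,7} D(Z)={1,3,4,6,7,8}: Z {1,3,4,6,7,8}->{3,4,6,7,8}
Constraint 2 (W + Z = U) on D(W)={1,5,7} D(Z)={3,4,6,7,8} D(U)={1,2,3,5,7,8}: W {1,5,7}->{1,5}; Z {3,4,6,7,8}->{3,4,6,7}; U {1,2,3,5,7,8}->{5,7,8}
Constraint 3 (U + X = Z) on D(U)={5,7,8} D(X)={1,2,3,5,6} D(Z)={3,4,6,7}: U {5,7,8}->{5}; X {1,2,3,5,6}->{1,2}; Z {3,4,6,7}->{6,7}
So after all 3 constraints: D(X) = {1,2}

Answer: {1,2}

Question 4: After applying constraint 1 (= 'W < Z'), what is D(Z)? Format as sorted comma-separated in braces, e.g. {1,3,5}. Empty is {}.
Answer: {3,4,6,7,8}

Derivation:
Constraint 1 (W < Z) on D(W)={1,5,7} D(Z)={1,3,4,6,7,8}: Z {1,3,4,6,7,8}->{3,4,6,7,8}
So after constraint 1: D(Z) = {3,4,6,7,8}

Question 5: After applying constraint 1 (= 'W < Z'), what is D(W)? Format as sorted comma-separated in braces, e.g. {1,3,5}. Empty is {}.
Constraint 1 (W < Z) on D(W)={1,5,7} D(Z)={1,3,4,6,7,8}: Z {1,3,4,6,7,8}->{3,4,6,7,8}
So after constraint 1: D(W) = {1,5,7}

Answer: {1,5,7}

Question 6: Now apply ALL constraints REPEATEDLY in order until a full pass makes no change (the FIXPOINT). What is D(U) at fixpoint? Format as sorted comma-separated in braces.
Answer: {}

Derivation:
pass 0 (initial): D(U)={1,2,3,5,7,8}
pass 1: U {1,2,3,5,7,8}->{5}; W {1,5,7}->{1,5}; X {1,2,3,5,6}->{1,2}; Z {1,3,4,6,7,8}->{6,7}
pass 2: U {5}->{}; W {1,5}->{}; X {1,2}->{}; Z {6,7}->{}
pass 3: no change
Fixpoint after 3 passes: D(U) = {}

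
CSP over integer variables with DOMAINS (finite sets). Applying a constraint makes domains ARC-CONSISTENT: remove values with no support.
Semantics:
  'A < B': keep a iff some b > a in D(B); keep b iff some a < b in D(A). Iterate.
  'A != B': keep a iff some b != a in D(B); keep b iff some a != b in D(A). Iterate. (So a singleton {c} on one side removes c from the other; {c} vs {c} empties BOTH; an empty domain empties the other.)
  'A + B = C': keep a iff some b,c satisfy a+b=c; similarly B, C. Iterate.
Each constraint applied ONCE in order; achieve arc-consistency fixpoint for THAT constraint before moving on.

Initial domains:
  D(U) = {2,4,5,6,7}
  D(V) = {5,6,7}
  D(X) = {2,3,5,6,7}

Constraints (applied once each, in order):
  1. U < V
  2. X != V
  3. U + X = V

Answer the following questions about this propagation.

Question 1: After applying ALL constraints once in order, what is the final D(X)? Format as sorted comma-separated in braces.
Answer: {2,3,5}

Derivation:
Constraint 1 (U < V) on D(U)={2,4,5,6,7} D(V)={5,6,7}: U {2,4,5,6,7}->{2,4,5,6}
Constraint 2 (X != V) on D(X)={2,3,5,6,7} D(V)={5,6,7}: no change
Constraint 3 (U + X = V) on D(U)={2,4,5,6} D(X)={2,3,5,6,7} D(V)={5,6,7}: U {2,4,5,6}->{2,4,5}; X {2,3,5,6,7}->{2,3,5}
So after all 3 constraints: D(X) = {2,3,5}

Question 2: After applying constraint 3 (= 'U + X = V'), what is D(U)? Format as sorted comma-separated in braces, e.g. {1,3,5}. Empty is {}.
Constraint 1 (U < V) on D(U)={2,4,5,6,7} D(V)={5,6,7}: U {2,4,5,6,7}->{2,4,5,6}
Constraint 2 (X != V) on D(X)={2,3,5,6,7} D(V)={5,6,7}: no change
Constraint 3 (U + X = V) on D(U)={2,4,5,6} D(X)={2,3,5,6,7} D(V)={5,6,7}: U {2,4,5,6}->{2,4,5}; X {2,3,5,6,7}->{2,3,5}
So after constraint 3: D(U) = {2,4,5}

Answer: {2,4,5}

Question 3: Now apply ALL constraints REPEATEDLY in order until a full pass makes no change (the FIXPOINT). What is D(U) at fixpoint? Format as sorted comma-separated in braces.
Answer: {2,4,5}

Derivation:
pass 0 (initial): D(U)={2,4,5,6,7}
pass 1: U {2,4,5,6,7}->{2,4,5}; X {2,3,5,6,7}->{2,3,5}
pass 2: no change
Fixpoint after 2 passes: D(U) = {2,4,5}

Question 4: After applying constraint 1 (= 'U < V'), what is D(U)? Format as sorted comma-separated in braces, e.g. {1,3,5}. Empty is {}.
Constraint 1 (U < V) on D(U)={2,4,5,6,7} D(V)={5,6,7}: U {2,4,5,6,7}->{2,4,5,6}
So after constraint 1: D(U) = {2,4,5,6}

Answer: {2,4,5,6}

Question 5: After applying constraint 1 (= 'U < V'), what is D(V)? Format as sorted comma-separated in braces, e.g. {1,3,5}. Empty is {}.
Answer: {5,6,7}

Derivation:
Constraint 1 (U < V) on D(U)={2,4,5,6,7} D(V)={5,6,7}: U {2,4,5,6,7}->{2,4,5,6}
So after constraint 1: D(V) = {5,6,7}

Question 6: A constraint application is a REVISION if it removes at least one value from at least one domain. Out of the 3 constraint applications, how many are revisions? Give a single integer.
Answer: 2

Derivation:
Constraint 1 (U < V) on D(U)={2,4,5,6,7} D(V)={5,6,7}: U {2,4,5,6,7}->{2,4,5,6} => REVISION
Constraint 2 (X != V) on D(X)={2,3,5,6,7} D(V)={5,6,7}: no change => not a revision
Constraint 3 (U + X = V) on D(U)={2,4,5,6} D(X)={2,3,5,6,7} D(V)={5,6,7}: U {2,4,5,6}->{2,4,5}; X {2,3,5,6,7}->{2,3,5} => REVISION
Total revisions = 2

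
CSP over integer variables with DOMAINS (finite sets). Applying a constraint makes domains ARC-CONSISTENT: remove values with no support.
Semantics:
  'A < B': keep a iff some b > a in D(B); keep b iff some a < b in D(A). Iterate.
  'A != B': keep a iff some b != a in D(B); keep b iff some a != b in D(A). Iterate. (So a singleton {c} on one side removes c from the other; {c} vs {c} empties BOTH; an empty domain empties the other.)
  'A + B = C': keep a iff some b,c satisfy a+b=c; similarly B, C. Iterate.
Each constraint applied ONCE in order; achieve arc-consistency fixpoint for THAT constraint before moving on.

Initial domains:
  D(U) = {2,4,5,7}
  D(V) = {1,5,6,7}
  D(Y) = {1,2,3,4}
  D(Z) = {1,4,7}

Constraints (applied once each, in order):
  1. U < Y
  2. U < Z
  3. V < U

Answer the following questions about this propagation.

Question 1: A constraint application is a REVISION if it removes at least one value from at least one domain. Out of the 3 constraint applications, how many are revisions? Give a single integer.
Answer: 3

Derivation:
Constraint 1 (U < Y) on D(U)={2,4,5,7} D(Y)={1,2,3,4}: U {2,4,5,7}->{2}; Y {1,2,3,4}->{3,4} => REVISION
Constraint 2 (U < Z) on D(U)={2} D(Z)={1,4,7}: Z {1,4,7}->{4,7} => REVISION
Constraint 3 (V < U) on D(V)={1,5,6,7} D(U)={2}: V {1,5,6,7}->{1} => REVISION
Total revisions = 3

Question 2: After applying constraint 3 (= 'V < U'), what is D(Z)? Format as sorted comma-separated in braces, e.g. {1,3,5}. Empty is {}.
Constraint 1 (U < Y) on D(U)={2,4,5,7} D(Y)={1,2,3,4}: U {2,4,5,7}->{2}; Y {1,2,3,4}->{3,4}
Constraint 2 (U < Z) on D(U)={2} D(Z)={1,4,7}: Z {1,4,7}->{4,7}
Constraint 3 (V < U) on D(V)={1,5,6,7} D(U)={2}: V {1,5,6,7}->{1}
So after constraint 3: D(Z) = {4,7}

Answer: {4,7}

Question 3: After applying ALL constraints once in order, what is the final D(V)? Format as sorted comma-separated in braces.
Constraint 1 (U < Y) on D(U)={2,4,5,7} D(Y)={1,2,3,4}: U {2,4,5,7}->{2}; Y {1,2,3,4}->{3,4}
Constraint 2 (U < Z) on D(U)={2} D(Z)={1,4,7}: Z {1,4,7}->{4,7}
Constraint 3 (V < U) on D(V)={1,5,6,7} D(U)={2}: V {1,5,6,7}->{1}
So after all 3 constraints: D(V) = {1}

Answer: {1}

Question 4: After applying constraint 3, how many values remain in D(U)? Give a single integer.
Constraint 1 (U < Y) on D(U)={2,4,5,7} D(Y)={1,2,3,4}: U {2,4,5,7}->{2}; Y {1,2,3,4}->{3,4}
Constraint 2 (U < Z) on D(U)={2} D(Z)={1,4,7}: Z {1,4,7}->{4,7}
Constraint 3 (V < U) on D(V)={1,5,6,7} D(U)={2}: V {1,5,6,7}->{1}
So after constraint 3: D(U)={2}, size = 1

Answer: 1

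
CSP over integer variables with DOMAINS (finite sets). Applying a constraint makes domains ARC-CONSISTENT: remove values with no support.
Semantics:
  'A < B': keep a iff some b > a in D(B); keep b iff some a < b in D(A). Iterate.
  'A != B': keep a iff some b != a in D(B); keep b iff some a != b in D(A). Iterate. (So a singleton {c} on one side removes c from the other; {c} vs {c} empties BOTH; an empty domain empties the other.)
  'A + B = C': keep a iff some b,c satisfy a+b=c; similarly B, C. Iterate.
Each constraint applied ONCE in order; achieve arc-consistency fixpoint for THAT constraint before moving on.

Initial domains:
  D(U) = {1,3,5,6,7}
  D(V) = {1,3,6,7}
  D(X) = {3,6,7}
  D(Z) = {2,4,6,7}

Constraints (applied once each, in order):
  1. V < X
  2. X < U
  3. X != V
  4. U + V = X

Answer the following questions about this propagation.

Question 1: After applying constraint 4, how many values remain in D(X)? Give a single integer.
Constraint 1 (V < X) on D(V)={1,3,6,7} D(X)={3,6,7}: V {1,3,6,7}->{1,3,6}
Constraint 2 (X < U) on D(X)={3,6,7} D(U)={1,3,5,6,7}: X {3,6,7}->{3,6}; U {1,3,5,6,7}->{5,6,7}
Constraint 3 (X != V) on D(X)={3,6} D(V)={1,3,6}: no change
Constraint 4 (U + V = X) on D(U)={5,6,7} D(V)={1,3,6} D(X)={3,6}: U {5,6,7}->{5}; V {1,3,6}->{1}; X {3,6}->{6}
So after constraint 4: D(X)={6}, size = 1

Answer: 1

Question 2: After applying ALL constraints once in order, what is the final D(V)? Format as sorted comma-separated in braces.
Constraint 1 (V < X) on D(V)={1,3,6,7} D(X)={3,6,7}: V {1,3,6,7}->{1,3,6}
Constraint 2 (X < U) on D(X)={3,6,7} D(U)={1,3,5,6,7}: X {3,6,7}->{3,6}; U {1,3,5,6,7}->{5,6,7}
Constraint 3 (X != V) on D(X)={3,6} D(V)={1,3,6}: no change
Constraint 4 (U + V = X) on D(U)={5,6,7} D(V)={1,3,6} D(X)={3,6}: U {5,6,7}->{5}; V {1,3,6}->{1}; X {3,6}->{6}
So after all 4 constraints: D(V) = {1}

Answer: {1}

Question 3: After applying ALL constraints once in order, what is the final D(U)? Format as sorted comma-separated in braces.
Constraint 1 (V < X) on D(V)={1,3,6,7} D(X)={3,6,7}: V {1,3,6,7}->{1,3,6}
Constraint 2 (X < U) on D(X)={3,6,7} D(U)={1,3,5,6,7}: X {3,6,7}->{3,6}; U {1,3,5,6,7}->{5,6,7}
Constraint 3 (X != V) on D(X)={3,6} D(V)={1,3,6}: no change
Constraint 4 (U + V = X) on D(U)={5,6,7} D(V)={1,3,6} D(X)={3,6}: U {5,6,7}->{5}; V {1,3,6}->{1}; X {3,6}->{6}
So after all 4 constraints: D(U) = {5}

Answer: {5}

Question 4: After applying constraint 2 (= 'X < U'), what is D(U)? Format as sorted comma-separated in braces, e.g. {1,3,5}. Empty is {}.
Constraint 1 (V < X) on D(V)={1,3,6,7} D(X)={3,6,7}: V {1,3,6,7}->{1,3,6}
Constraint 2 (X < U) on D(X)={3,6,7} D(U)={1,3,5,6,7}: X {3,6,7}->{3,6}; U {1,3,5,6,7}->{5,6,7}
So after constraint 2: D(U) = {5,6,7}

Answer: {5,6,7}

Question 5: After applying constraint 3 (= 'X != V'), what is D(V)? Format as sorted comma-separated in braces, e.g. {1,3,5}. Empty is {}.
Answer: {1,3,6}

Derivation:
Constraint 1 (V < X) on D(V)={1,3,6,7} D(X)={3,6,7}: V {1,3,6,7}->{1,3,6}
Constraint 2 (X < U) on D(X)={3,6,7} D(U)={1,3,5,6,7}: X {3,6,7}->{3,6}; U {1,3,5,6,7}->{5,6,7}
Constraint 3 (X != V) on D(X)={3,6} D(V)={1,3,6}: no change
So after constraint 3: D(V) = {1,3,6}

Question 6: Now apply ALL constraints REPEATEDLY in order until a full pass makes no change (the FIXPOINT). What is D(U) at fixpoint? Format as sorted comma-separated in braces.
pass 0 (initial): D(U)={1,3,5,6,7}
pass 1: U {1,3,5,6,7}->{5}; V {1,3,6,7}->{1}; X {3,6,7}->{6}
pass 2: U {5}->{}; V {1}->{}; X {6}->{}
pass 3: no change
Fixpoint after 3 passes: D(U) = {}

Answer: {}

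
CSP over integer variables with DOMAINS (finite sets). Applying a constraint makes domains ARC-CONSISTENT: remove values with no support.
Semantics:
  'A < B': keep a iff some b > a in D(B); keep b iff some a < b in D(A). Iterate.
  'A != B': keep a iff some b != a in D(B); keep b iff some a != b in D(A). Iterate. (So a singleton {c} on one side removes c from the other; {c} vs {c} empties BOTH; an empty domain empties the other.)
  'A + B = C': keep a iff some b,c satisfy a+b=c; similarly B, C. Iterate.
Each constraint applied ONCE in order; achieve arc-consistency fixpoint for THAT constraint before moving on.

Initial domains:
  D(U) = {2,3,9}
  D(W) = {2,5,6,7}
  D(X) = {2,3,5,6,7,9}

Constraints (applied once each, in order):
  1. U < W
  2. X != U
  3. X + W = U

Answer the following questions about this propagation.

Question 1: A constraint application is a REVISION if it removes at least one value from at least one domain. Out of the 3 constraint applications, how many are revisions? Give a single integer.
Answer: 2

Derivation:
Constraint 1 (U < W) on D(U)={2,3,9} D(W)={2,5,6,7}: U {2,3,9}->{2,3}; W {2,5,6,7}->{5,6,7} => REVISION
Constraint 2 (X != U) on D(X)={2,3,5,6,7,9} D(U)={2,3}: no change => not a revision
Constraint 3 (X + W = U) on D(X)={2,3,5,6,7,9} D(W)={5,6,7} D(U)={2,3}: X {2,3,5,6,7,9}->{}; W {5,6,7}->{}; U {2,3}->{} => REVISION
Total revisions = 2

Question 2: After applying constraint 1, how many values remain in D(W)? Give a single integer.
Answer: 3

Derivation:
Constraint 1 (U < W) on D(U)={2,3,9} D(W)={2,5,6,7}: U {2,3,9}->{2,3}; W {2,5,6,7}->{5,6,7}
So after constraint 1: D(W)={5,6,7}, size = 3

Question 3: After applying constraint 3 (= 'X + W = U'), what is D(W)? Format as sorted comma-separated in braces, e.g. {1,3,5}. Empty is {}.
Answer: {}

Derivation:
Constraint 1 (U < W) on D(U)={2,3,9} D(W)={2,5,6,7}: U {2,3,9}->{2,3}; W {2,5,6,7}->{5,6,7}
Constraint 2 (X != U) on D(X)={2,3,5,6,7,9} D(U)={2,3}: no change
Constraint 3 (X + W = U) on D(X)={2,3,5,6,7,9} D(W)={5,6,7} D(U)={2,3}: X {2,3,5,6,7,9}->{}; W {5,6,7}->{}; U {2,3}->{}
So after constraint 3: D(W) = {}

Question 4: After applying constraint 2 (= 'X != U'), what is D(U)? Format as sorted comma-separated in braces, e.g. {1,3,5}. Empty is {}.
Answer: {2,3}

Derivation:
Constraint 1 (U < W) on D(U)={2,3,9} D(W)={2,5,6,7}: U {2,3,9}->{2,3}; W {2,5,6,7}->{5,6,7}
Constraint 2 (X != U) on D(X)={2,3,5,6,7,9} D(U)={2,3}: no change
So after constraint 2: D(U) = {2,3}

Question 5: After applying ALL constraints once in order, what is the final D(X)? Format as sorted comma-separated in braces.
Answer: {}

Derivation:
Constraint 1 (U < W) on D(U)={2,3,9} D(W)={2,5,6,7}: U {2,3,9}->{2,3}; W {2,5,6,7}->{5,6,7}
Constraint 2 (X != U) on D(X)={2,3,5,6,7,9} D(U)={2,3}: no change
Constraint 3 (X + W = U) on D(X)={2,3,5,6,7,9} D(W)={5,6,7} D(U)={2,3}: X {2,3,5,6,7,9}->{}; W {5,6,7}->{}; U {2,3}->{}
So after all 3 constraints: D(X) = {}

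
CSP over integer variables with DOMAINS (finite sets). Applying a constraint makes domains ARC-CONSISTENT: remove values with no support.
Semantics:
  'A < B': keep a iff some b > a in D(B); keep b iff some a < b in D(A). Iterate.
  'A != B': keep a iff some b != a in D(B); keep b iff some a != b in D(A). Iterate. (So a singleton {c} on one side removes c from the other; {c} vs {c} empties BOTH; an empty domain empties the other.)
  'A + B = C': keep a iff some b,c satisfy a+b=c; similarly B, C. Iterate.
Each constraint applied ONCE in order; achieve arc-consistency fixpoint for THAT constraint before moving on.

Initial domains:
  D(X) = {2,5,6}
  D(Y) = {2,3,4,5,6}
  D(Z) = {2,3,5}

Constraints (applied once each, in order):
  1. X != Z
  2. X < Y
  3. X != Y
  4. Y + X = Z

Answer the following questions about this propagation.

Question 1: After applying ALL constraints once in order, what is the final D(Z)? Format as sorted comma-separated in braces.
Constraint 1 (X != Z) on D(X)={2,5,6} D(Z)={2,3,5}: no change
Constraint 2 (X < Y) on D(X)={2,5,6} D(Y)={2,3,4,5,6}: X {2,5,6}->{2,5}; Y {2,3,4,5,6}->{3,4,5,6}
Constraint 3 (X != Y) on D(X)={2,5} D(Y)={3,4,5,6}: no change
Constraint 4 (Y + X = Z) on D(Y)={3,4,5,6} D(X)={2,5} D(Z)={2,3,5}: Y {3,4,5,6}->{3}; X {2,5}->{2}; Z {2,3,5}->{5}
So after all 4 constraints: D(Z) = {5}

Answer: {5}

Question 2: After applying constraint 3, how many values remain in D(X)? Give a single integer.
Answer: 2

Derivation:
Constraint 1 (X != Z) on D(X)={2,5,6} D(Z)={2,3,5}: no change
Constraint 2 (X < Y) on D(X)={2,5,6} D(Y)={2,3,4,5,6}: X {2,5,6}->{2,5}; Y {2,3,4,5,6}->{3,4,5,6}
Constraint 3 (X != Y) on D(X)={2,5} D(Y)={3,4,5,6}: no change
So after constraint 3: D(X)={2,5}, size = 2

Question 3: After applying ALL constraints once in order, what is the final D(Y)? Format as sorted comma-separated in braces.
Constraint 1 (X != Z) on D(X)={2,5,6} D(Z)={2,3,5}: no change
Constraint 2 (X < Y) on D(X)={2,5,6} D(Y)={2,3,4,5,6}: X {2,5,6}->{2,5}; Y {2,3,4,5,6}->{3,4,5,6}
Constraint 3 (X != Y) on D(X)={2,5} D(Y)={3,4,5,6}: no change
Constraint 4 (Y + X = Z) on D(Y)={3,4,5,6} D(X)={2,5} D(Z)={2,3,5}: Y {3,4,5,6}->{3}; X {2,5}->{2}; Z {2,3,5}->{5}
So after all 4 constraints: D(Y) = {3}

Answer: {3}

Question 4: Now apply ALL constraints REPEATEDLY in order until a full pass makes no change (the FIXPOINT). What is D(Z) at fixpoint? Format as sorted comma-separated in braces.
Answer: {5}

Derivation:
pass 0 (initial): D(Z)={2,3,5}
pass 1: X {2,5,6}->{2}; Y {2,3,4,5,6}->{3}; Z {2,3,5}->{5}
pass 2: no change
Fixpoint after 2 passes: D(Z) = {5}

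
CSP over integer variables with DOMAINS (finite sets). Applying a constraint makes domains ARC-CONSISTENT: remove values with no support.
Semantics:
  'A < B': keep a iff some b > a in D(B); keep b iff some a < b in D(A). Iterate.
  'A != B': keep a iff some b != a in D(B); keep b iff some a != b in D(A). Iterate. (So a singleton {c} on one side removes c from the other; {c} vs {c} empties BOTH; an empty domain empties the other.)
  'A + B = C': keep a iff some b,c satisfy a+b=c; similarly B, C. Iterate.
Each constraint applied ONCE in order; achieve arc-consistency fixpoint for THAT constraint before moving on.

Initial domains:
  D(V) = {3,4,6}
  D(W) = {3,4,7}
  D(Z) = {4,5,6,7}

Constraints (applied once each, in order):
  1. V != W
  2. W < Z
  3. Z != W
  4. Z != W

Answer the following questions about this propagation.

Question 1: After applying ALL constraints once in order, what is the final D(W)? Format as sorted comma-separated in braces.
Constraint 1 (V != W) on D(V)={3,4,6} D(W)={3,4,7}: no change
Constraint 2 (W < Z) on D(W)={3,4,7} D(Z)={4,5,6,7}: W {3,4,7}->{3,4}
Constraint 3 (Z != W) on D(Z)={4,5,6,7} D(W)={3,4}: no change
Constraint 4 (Z != W) on D(Z)={4,5,6,7} D(W)={3,4}: no change
So after all 4 constraints: D(W) = {3,4}

Answer: {3,4}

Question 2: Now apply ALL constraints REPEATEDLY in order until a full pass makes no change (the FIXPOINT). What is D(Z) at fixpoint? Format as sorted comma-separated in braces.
pass 0 (initial): D(Z)={4,5,6,7}
pass 1: W {3,4,7}->{3,4}
pass 2: no change
Fixpoint after 2 passes: D(Z) = {4,5,6,7}

Answer: {4,5,6,7}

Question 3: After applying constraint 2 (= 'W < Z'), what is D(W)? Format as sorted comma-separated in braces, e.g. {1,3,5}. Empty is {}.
Answer: {3,4}

Derivation:
Constraint 1 (V != W) on D(V)={3,4,6} D(W)={3,4,7}: no change
Constraint 2 (W < Z) on D(W)={3,4,7} D(Z)={4,5,6,7}: W {3,4,7}->{3,4}
So after constraint 2: D(W) = {3,4}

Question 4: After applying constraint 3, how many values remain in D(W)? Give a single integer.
Answer: 2

Derivation:
Constraint 1 (V != W) on D(V)={3,4,6} D(W)={3,4,7}: no change
Constraint 2 (W < Z) on D(W)={3,4,7} D(Z)={4,5,6,7}: W {3,4,7}->{3,4}
Constraint 3 (Z != W) on D(Z)={4,5,6,7} D(W)={3,4}: no change
So after constraint 3: D(W)={3,4}, size = 2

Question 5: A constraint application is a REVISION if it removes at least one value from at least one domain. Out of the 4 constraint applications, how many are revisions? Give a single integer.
Constraint 1 (V != W) on D(V)={3,4,6} D(W)={3,4,7}: no change => not a revision
Constraint 2 (W < Z) on D(W)={3,4,7} D(Z)={4,5,6,7}: W {3,4,7}->{3,4} => REVISION
Constraint 3 (Z != W) on D(Z)={4,5,6,7} D(W)={3,4}: no change => not a revision
Constraint 4 (Z != W) on D(Z)={4,5,6,7} D(W)={3,4}: no change => not a revision
Total revisions = 1

Answer: 1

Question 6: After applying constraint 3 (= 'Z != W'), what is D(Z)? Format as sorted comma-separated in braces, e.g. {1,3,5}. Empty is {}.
Answer: {4,5,6,7}

Derivation:
Constraint 1 (V != W) on D(V)={3,4,6} D(W)={3,4,7}: no change
Constraint 2 (W < Z) on D(W)={3,4,7} D(Z)={4,5,6,7}: W {3,4,7}->{3,4}
Constraint 3 (Z != W) on D(Z)={4,5,6,7} D(W)={3,4}: no change
So after constraint 3: D(Z) = {4,5,6,7}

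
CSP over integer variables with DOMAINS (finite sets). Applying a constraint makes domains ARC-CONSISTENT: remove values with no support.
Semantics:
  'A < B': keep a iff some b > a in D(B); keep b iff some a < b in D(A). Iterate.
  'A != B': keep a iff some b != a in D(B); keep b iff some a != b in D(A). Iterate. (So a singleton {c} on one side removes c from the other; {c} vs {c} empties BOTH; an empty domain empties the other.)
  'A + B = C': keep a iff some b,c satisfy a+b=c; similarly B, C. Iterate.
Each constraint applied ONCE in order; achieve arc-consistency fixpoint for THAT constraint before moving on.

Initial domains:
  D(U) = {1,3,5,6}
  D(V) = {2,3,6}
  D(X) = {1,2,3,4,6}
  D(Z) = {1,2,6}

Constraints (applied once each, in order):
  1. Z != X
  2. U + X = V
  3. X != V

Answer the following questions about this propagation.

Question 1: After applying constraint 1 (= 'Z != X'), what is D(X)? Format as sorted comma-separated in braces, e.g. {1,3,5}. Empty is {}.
Constraint 1 (Z != X) on D(Z)={1,2,6} D(X)={1,2,3,4,6}: no change
So after constraint 1: D(X) = {1,2,3,4,6}

Answer: {1,2,3,4,6}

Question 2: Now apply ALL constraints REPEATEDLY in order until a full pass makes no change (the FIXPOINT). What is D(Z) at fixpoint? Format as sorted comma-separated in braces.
pass 0 (initial): D(Z)={1,2,6}
pass 1: U {1,3,5,6}->{1,3,5}; X {1,2,3,4,6}->{1,2,3}
pass 2: no change
Fixpoint after 2 passes: D(Z) = {1,2,6}

Answer: {1,2,6}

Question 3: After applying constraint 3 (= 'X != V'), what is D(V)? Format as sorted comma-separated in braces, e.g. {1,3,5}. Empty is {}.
Answer: {2,3,6}

Derivation:
Constraint 1 (Z != X) on D(Z)={1,2,6} D(X)={1,2,3,4,6}: no change
Constraint 2 (U + X = V) on D(U)={1,3,5,6} D(X)={1,2,3,4,6} D(V)={2,3,6}: U {1,3,5,6}->{1,3,5}; X {1,2,3,4,6}->{1,2,3}
Constraint 3 (X != V) on D(X)={1,2,3} D(V)={2,3,6}: no change
So after constraint 3: D(V) = {2,3,6}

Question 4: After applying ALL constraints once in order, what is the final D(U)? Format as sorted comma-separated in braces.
Answer: {1,3,5}

Derivation:
Constraint 1 (Z != X) on D(Z)={1,2,6} D(X)={1,2,3,4,6}: no change
Constraint 2 (U + X = V) on D(U)={1,3,5,6} D(X)={1,2,3,4,6} D(V)={2,3,6}: U {1,3,5,6}->{1,3,5}; X {1,2,3,4,6}->{1,2,3}
Constraint 3 (X != V) on D(X)={1,2,3} D(V)={2,3,6}: no change
So after all 3 constraints: D(U) = {1,3,5}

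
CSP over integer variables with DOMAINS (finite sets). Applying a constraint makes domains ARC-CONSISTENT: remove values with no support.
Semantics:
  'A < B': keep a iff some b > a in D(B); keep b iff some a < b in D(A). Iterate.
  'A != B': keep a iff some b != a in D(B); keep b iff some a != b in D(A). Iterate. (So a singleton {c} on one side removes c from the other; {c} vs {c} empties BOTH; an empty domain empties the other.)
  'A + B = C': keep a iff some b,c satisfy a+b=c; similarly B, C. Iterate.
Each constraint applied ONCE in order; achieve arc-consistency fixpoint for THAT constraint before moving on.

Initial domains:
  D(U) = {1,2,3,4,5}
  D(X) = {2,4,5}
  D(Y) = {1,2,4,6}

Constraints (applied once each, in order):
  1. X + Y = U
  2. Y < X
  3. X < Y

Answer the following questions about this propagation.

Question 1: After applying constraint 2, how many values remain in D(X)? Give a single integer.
Constraint 1 (X + Y = U) on D(X)={2,4,5} D(Y)={1,2,4,6} D(U)={1,2,3,4,5}: X {2,4,5}->{2,4}; Y {1,2,4,6}->{1,2}; U {1,2,3,4,5}->{3,4,5}
Constraint 2 (Y < X) on D(Y)={1,2} D(X)={2,4}: no change
So after constraint 2: D(X)={2,4}, size = 2

Answer: 2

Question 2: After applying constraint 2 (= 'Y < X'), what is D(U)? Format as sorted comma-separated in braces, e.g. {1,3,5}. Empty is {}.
Answer: {3,4,5}

Derivation:
Constraint 1 (X + Y = U) on D(X)={2,4,5} D(Y)={1,2,4,6} D(U)={1,2,3,4,5}: X {2,4,5}->{2,4}; Y {1,2,4,6}->{1,2}; U {1,2,3,4,5}->{3,4,5}
Constraint 2 (Y < X) on D(Y)={1,2} D(X)={2,4}: no change
So after constraint 2: D(U) = {3,4,5}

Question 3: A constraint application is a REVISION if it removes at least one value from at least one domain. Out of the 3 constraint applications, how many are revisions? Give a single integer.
Constraint 1 (X + Y = U) on D(X)={2,4,5} D(Y)={1,2,4,6} D(U)={1,2,3,4,5}: X {2,4,5}->{2,4}; Y {1,2,4,6}->{1,2}; U {1,2,3,4,5}->{3,4,5} => REVISION
Constraint 2 (Y < X) on D(Y)={1,2} D(X)={2,4}: no change => not a revision
Constraint 3 (X < Y) on D(X)={2,4} D(Y)={1,2}: X {2,4}->{}; Y {1,2}->{} => REVISION
Total revisions = 2

Answer: 2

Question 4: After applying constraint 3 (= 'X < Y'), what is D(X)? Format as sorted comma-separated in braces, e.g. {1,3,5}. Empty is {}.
Constraint 1 (X + Y = U) on D(X)={2,4,5} D(Y)={1,2,4,6} D(U)={1,2,3,4,5}: X {2,4,5}->{2,4}; Y {1,2,4,6}->{1,2}; U {1,2,3,4,5}->{3,4,5}
Constraint 2 (Y < X) on D(Y)={1,2} D(X)={2,4}: no change
Constraint 3 (X < Y) on D(X)={2,4} D(Y)={1,2}: X {2,4}->{}; Y {1,2}->{}
So after constraint 3: D(X) = {}

Answer: {}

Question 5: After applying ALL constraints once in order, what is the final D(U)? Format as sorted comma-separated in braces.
Answer: {3,4,5}

Derivation:
Constraint 1 (X + Y = U) on D(X)={2,4,5} D(Y)={1,2,4,6} D(U)={1,2,3,4,5}: X {2,4,5}->{2,4}; Y {1,2,4,6}->{1,2}; U {1,2,3,4,5}->{3,4,5}
Constraint 2 (Y < X) on D(Y)={1,2} D(X)={2,4}: no change
Constraint 3 (X < Y) on D(X)={2,4} D(Y)={1,2}: X {2,4}->{}; Y {1,2}->{}
So after all 3 constraints: D(U) = {3,4,5}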